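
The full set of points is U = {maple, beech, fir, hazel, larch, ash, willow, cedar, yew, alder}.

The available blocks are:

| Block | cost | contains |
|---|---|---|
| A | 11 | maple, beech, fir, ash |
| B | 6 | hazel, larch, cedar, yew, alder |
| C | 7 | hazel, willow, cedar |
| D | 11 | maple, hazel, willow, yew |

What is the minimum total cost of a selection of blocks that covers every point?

24

A, B, C together cover every point (A ∪ B ∪ C = {maple, beech, fir, hazel, larch, ash, willow, cedar, yew, alder}); total cost 11 + 6 + 7 = 24.
No covering selection has total cost below 24.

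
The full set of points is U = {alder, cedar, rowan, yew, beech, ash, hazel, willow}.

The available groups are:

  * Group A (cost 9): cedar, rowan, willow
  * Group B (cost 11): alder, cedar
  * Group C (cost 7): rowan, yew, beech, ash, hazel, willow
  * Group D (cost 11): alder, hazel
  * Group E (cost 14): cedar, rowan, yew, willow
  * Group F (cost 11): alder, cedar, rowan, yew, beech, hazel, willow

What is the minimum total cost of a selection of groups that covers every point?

B, C together cover every point (B ∪ C = {alder, cedar, rowan, yew, beech, ash, hazel, willow}); total cost 11 + 7 = 18.
No covering selection has total cost below 18.

18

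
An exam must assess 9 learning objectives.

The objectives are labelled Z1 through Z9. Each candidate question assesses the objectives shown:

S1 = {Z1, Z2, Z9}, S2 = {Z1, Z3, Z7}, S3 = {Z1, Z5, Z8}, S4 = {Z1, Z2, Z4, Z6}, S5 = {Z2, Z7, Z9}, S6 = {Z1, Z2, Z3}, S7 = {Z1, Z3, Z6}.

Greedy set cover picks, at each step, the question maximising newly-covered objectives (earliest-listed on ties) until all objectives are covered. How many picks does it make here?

4

Greedy: pick S4 (covers 4 new) → pick S2 (covers 2 new) → pick S3 (covers 2 new) → pick S1 (covers 1 new). Total picks: 4.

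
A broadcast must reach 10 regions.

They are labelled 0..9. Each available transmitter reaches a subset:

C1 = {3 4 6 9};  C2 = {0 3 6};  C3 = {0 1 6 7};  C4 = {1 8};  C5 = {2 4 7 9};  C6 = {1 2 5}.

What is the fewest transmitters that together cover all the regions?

4

Take {C2, C4, C5, C6}. Their union is {0, 1, 2, 3, 4, 5, 6, 7, 8, 9}, which is all 10 regions.
No 3 of the 6 transmitters cover everything (all 20 combinations miss at least one region), so 4 is optimal.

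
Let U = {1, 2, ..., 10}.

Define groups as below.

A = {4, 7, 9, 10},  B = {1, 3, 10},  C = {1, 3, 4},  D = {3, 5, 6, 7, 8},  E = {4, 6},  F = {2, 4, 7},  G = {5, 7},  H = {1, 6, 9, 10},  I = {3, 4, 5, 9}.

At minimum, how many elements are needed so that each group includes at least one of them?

3

The 3 elements {1, 4, 7} hit every group.
The groups B, E, G are pairwise disjoint, so any hitting set needs a separate element for each — at least 3. Hence 3 is optimal.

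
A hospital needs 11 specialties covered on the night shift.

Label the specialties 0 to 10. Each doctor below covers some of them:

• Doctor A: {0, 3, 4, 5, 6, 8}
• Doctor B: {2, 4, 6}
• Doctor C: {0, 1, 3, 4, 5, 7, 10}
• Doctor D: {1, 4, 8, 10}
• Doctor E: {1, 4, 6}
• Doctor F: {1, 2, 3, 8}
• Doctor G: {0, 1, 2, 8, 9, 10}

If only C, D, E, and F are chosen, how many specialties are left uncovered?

Union of C, D, E, F = {0, 1, 2, 3, 4, 5, 6, 7, 8, 10}.
Not covered: 9 — 1 specialty.

1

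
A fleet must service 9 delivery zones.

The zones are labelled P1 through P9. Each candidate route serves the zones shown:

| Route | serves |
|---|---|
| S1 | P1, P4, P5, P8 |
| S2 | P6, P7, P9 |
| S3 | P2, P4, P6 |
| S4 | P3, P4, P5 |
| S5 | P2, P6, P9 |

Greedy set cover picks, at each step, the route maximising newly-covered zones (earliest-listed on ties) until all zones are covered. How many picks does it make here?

4

Greedy: pick S1 (covers 4 new) → pick S2 (covers 3 new) → pick S3 (covers 1 new) → pick S4 (covers 1 new). Total picks: 4.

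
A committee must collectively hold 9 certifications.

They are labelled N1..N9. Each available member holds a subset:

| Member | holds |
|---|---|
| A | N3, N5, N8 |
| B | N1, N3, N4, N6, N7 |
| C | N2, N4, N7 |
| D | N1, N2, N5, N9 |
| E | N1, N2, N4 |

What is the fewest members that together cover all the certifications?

A and B and D together: A ∪ B ∪ D = {N1, N2, N3, N4, N5, N6, N7, N8, N9} — every certification is covered.
Only B contains N6, so B is forced; the remaining 4 certifications need at least 2 more members (each remaining member adds at most 3) — so at least 3 members are needed, and 3 is optimal.

3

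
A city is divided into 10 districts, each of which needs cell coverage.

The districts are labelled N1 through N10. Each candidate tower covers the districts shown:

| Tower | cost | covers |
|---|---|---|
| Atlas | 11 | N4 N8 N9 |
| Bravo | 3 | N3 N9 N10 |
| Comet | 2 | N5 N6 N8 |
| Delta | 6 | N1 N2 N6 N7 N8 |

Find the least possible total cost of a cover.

22

Atlas, Bravo, Comet, Delta together cover every district (Atlas ∪ Bravo ∪ Comet ∪ Delta = {N1, N2, N3, N4, N5, N6, N7, N8, N9, N10}); total cost 11 + 3 + 2 + 6 = 22.
No covering selection has total cost below 22.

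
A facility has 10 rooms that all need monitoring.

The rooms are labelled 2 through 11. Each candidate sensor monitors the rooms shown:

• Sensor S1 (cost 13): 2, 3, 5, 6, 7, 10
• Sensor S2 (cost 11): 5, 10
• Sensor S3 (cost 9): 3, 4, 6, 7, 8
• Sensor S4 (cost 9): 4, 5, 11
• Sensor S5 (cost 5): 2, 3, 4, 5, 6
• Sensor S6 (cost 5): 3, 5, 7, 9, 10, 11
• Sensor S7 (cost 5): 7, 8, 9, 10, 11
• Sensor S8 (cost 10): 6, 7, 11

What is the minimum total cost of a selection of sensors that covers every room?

S5, S7 together cover every room (S5 ∪ S7 = {2, 3, 4, 5, 6, 7, 8, 9, 10, 11}); total cost 5 + 5 = 10.
The greedy pick S6, S5, S7 costs 15; no covering selection beats 10.

10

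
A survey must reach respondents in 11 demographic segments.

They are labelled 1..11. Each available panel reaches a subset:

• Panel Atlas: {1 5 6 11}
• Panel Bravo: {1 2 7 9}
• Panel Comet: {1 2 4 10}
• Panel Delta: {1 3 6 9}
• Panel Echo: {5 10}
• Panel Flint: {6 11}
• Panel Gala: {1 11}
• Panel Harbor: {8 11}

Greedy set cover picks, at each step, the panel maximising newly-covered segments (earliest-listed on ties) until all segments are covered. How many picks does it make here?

5

Greedy: pick Atlas (covers 4 new) → pick Bravo (covers 3 new) → pick Comet (covers 2 new) → pick Delta (covers 1 new) → pick Harbor (covers 1 new). Total picks: 5.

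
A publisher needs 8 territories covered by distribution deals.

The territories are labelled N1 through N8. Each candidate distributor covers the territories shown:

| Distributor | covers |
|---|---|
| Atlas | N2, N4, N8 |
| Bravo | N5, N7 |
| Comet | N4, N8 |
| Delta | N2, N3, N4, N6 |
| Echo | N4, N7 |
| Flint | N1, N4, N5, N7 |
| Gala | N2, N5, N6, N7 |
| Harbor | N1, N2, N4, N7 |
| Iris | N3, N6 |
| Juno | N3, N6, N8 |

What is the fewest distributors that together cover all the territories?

3

Take {Flint, Harbor, Juno}. Their union is {N1, N2, N3, N4, N5, N6, N7, N8}, which is all 8 territories.
No 2 of the 10 distributors cover everything (all 45 combinations miss at least one territory), so 3 is optimal.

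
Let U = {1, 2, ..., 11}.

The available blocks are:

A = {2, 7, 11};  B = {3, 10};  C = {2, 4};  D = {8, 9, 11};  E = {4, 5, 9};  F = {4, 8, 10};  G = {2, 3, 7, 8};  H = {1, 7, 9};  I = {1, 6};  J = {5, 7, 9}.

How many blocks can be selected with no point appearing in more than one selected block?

4

B, C, I, J are pairwise disjoint (B={3,10}; C={2,4}; I={1,6}; J={5,7,9}).
Every remaining block overlaps one of these, and no 5 of the listed blocks are pairwise disjoint, so 4 is the maximum.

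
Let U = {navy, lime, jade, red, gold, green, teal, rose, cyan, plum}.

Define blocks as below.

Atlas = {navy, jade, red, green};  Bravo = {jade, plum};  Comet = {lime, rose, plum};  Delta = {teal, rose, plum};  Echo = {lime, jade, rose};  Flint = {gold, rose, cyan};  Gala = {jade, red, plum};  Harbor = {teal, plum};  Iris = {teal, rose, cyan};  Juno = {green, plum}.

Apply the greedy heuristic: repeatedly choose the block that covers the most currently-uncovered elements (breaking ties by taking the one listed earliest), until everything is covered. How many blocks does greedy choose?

4

Greedy: pick Atlas (covers 4 new) → pick Comet (covers 3 new) → pick Flint (covers 2 new) → pick Delta (covers 1 new). Total picks: 4.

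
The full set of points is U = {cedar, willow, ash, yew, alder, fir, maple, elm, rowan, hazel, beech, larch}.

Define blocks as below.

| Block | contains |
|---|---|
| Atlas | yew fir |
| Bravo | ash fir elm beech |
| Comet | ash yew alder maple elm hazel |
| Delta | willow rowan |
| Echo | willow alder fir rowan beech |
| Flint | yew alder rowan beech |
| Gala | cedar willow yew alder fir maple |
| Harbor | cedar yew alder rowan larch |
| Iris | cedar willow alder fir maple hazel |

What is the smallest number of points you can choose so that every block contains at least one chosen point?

3

The 3 points {yew, fir, rowan} hit every block.
No choice of 2 points meets every block, so 3 is the minimum.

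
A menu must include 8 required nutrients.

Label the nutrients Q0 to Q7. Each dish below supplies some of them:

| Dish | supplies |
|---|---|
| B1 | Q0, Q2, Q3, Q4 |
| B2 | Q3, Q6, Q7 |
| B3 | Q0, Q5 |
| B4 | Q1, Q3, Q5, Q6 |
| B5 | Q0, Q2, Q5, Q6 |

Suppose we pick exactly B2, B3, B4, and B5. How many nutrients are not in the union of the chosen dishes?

1

Union of B2, B3, B4, B5 = {Q0, Q1, Q2, Q3, Q5, Q6, Q7}.
Not covered: Q4 — 1 nutrient.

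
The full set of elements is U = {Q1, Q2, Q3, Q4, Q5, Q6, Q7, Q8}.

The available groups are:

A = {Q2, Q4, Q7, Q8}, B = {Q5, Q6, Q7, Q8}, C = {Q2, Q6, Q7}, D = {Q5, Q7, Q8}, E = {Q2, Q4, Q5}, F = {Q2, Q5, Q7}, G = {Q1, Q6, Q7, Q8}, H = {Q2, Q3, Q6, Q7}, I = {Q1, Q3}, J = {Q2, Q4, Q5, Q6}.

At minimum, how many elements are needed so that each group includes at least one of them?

3

T = {Q3, Q5, Q7} meets every group (each contains at least one member of T), and |T| = 3.
No choice of 2 elements meets every group, so 3 is the minimum.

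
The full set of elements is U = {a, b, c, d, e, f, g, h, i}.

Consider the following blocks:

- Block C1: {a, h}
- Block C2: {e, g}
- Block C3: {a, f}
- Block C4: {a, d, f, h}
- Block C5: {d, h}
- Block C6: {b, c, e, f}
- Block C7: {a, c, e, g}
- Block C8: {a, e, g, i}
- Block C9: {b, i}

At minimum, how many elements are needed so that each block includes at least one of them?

Take T = {a, b, d, e}. Each listed block contains at least one of these, so T is a hitting set of size 4.
The blocks C2, C3, C5, C9 are pairwise disjoint, so any hitting set needs a separate element for each — at least 4. Hence 4 is optimal.

4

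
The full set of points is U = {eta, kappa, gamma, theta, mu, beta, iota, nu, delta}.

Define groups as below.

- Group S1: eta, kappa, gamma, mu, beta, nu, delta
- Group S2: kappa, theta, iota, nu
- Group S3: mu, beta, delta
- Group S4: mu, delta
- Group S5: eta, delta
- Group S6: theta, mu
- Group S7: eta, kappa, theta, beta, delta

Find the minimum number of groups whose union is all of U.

S1 and S2 together: S1 ∪ S2 = {eta, kappa, gamma, theta, mu, beta, iota, nu, delta} — every point is covered.
No single group has all 9 points (the largest, S1, has 7), so 2 is optimal.

2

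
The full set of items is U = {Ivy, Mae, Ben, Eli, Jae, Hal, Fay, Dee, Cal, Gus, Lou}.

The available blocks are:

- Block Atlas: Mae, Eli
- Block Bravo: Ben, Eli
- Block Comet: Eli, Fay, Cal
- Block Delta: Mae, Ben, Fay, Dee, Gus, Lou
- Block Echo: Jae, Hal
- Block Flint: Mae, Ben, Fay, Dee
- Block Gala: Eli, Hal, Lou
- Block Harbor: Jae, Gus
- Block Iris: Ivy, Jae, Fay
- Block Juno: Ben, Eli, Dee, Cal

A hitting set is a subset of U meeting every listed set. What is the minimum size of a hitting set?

3

H = {Mae, Eli, Jae} meets every block (each contains at least one member of H), and |H| = 3.
The blocks Flint, Gala, Harbor are pairwise disjoint, so any hitting set needs a separate item for each — at least 3. Hence 3 is optimal.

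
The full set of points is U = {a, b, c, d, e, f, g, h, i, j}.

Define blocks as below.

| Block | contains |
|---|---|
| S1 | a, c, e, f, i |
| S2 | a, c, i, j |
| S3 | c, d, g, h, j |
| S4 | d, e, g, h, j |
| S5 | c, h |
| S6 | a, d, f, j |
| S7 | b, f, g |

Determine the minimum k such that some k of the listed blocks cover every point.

3

S1 and S3 and S7 together: S1 ∪ S3 ∪ S7 = {a, b, c, d, e, f, g, h, i, j} — every point is covered.
Only S7 contains b, so S7 is forced; the remaining 7 points need at least 2 more blocks (each remaining block adds at most 4) — so at least 3 blocks are needed, and 3 is optimal.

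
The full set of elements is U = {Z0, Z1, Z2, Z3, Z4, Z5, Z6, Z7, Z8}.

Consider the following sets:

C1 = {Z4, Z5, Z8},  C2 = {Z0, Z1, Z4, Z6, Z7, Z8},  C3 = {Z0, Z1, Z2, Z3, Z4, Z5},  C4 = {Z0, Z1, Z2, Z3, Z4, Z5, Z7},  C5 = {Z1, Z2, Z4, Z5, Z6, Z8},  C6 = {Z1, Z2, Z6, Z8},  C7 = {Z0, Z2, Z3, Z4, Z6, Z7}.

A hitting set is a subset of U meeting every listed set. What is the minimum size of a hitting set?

H = {Z0, Z8} meets every set (each contains at least one member of H), and |H| = 2.
No single element lies in every set, so at least 2 are needed and 2 is optimal.

2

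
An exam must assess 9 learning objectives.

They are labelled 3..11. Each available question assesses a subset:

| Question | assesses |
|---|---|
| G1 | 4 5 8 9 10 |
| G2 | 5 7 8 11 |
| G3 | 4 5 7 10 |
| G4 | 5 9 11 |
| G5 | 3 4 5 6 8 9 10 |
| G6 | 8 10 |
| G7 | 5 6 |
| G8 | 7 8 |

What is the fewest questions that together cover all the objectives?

2

G2 and G5 together: G2 ∪ G5 = {3, 4, 5, 6, 7, 8, 9, 10, 11} — every objective is covered.
No single question has all 9 objectives (the largest, G5, has 7), so 2 is optimal.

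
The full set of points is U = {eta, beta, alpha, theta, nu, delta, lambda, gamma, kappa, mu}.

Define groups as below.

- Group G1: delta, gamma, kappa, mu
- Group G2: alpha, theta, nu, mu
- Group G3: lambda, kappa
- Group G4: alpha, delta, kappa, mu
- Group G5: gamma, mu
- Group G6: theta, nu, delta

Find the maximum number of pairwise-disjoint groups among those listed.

3

G3, G5, G6 are pairwise disjoint (G3={lambda,kappa}; G5={gamma,mu}; G6={theta,nu,delta}).
Every remaining group overlaps one of these, and no 4 of the listed groups are pairwise disjoint, so 3 is the maximum.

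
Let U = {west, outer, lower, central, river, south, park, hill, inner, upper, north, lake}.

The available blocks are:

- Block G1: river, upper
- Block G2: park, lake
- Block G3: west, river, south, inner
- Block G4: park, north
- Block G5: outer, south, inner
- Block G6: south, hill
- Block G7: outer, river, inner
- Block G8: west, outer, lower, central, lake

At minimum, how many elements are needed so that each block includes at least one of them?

The 4 elements {outer, river, park, hill} hit every block.
The blocks G1, G4, G6, G8 are pairwise disjoint, so any hitting set needs a separate element for each — at least 4. Hence 4 is optimal.

4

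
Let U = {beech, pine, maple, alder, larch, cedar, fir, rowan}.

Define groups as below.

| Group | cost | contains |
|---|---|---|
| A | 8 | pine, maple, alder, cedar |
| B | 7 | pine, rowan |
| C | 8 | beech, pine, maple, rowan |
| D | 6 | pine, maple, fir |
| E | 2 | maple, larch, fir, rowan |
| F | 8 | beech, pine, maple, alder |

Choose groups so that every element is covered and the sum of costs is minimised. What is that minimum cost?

18

A, E, F together cover every element (A ∪ E ∪ F = {beech, pine, maple, alder, larch, cedar, fir, rowan}); total cost 8 + 2 + 8 = 18.
No covering selection has total cost below 18.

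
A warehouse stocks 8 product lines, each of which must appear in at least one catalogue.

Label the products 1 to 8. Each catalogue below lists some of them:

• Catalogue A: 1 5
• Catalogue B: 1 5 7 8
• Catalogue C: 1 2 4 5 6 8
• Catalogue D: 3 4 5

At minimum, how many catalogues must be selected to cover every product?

B and C and D together: B ∪ C ∪ D = {1, 2, 3, 4, 5, 6, 7, 8} — every product is covered.
Only C contains 2, so C is forced; the remaining 2 products need at least 2 more catalogues (each remaining catalogue adds at most 1) — so at least 3 catalogues are needed, and 3 is optimal.

3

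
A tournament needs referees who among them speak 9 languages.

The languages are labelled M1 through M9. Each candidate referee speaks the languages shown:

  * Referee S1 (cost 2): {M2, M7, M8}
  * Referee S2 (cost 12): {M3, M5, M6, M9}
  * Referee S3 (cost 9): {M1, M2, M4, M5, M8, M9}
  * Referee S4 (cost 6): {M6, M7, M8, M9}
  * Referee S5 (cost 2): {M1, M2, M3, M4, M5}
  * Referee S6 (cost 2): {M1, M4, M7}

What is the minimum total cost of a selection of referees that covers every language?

8

S4, S5 together cover every language (S4 ∪ S5 = {M1, M2, M3, M4, M5, M6, M7, M8, M9}); total cost 6 + 2 = 8.
The greedy pick S5, S1, S4 costs 10; no covering selection beats 8.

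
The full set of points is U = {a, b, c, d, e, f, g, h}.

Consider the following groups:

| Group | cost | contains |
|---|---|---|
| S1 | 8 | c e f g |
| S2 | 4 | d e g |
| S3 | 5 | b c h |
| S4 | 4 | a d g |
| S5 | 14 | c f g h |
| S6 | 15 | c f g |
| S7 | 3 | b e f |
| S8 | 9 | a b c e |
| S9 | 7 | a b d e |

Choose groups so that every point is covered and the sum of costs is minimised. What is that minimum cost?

S3, S4, S7 together cover every point (S3 ∪ S4 ∪ S7 = {a, b, c, d, e, f, g, h}); total cost 5 + 4 + 3 = 12.
No covering selection has total cost below 12.

12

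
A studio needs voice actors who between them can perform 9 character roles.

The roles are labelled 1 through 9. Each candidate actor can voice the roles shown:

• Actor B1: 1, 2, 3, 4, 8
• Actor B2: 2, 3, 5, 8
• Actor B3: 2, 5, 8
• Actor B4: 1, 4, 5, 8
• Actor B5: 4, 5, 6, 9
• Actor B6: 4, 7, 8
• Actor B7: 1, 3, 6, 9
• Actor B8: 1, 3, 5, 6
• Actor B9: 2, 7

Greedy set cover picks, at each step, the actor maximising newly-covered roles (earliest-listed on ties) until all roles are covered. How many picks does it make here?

3

Greedy: pick B1 (covers 5 new) → pick B5 (covers 3 new) → pick B6 (covers 1 new). Total picks: 3.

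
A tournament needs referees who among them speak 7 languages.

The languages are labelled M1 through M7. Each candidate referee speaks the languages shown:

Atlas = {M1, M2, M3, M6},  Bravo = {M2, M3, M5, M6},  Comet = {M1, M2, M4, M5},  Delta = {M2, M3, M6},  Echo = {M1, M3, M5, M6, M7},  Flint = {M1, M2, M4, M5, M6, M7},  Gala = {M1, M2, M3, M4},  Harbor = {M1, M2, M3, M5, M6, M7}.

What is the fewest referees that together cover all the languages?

Echo and Gala together: Echo ∪ Gala = {M1, M2, M3, M4, M5, M6, M7} — every language is covered.
No single referee has all 7 languages (the largest, Flint, has 6), so 2 is optimal.

2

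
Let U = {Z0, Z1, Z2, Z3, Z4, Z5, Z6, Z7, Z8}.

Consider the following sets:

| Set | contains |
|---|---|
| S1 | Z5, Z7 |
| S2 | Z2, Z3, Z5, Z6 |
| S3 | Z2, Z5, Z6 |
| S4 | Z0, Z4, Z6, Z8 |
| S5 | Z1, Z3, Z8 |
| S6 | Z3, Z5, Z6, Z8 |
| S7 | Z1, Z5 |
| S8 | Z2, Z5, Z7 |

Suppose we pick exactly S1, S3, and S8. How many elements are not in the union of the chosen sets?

Union of S1, S3, S8 = {Z2, Z5, Z6, Z7}.
Not covered: Z0, Z1, Z3, Z4, Z8 — 5 elements.

5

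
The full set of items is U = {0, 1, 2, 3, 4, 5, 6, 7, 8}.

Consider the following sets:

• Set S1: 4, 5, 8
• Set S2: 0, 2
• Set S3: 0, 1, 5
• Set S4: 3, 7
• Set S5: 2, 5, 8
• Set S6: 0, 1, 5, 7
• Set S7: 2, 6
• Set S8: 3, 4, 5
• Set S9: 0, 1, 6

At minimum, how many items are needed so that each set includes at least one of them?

H = {0, 2, 5, 7} meets every set (each contains at least one member of H), and |H| = 4.
No choice of 3 items meets every set, so 4 is the minimum.

4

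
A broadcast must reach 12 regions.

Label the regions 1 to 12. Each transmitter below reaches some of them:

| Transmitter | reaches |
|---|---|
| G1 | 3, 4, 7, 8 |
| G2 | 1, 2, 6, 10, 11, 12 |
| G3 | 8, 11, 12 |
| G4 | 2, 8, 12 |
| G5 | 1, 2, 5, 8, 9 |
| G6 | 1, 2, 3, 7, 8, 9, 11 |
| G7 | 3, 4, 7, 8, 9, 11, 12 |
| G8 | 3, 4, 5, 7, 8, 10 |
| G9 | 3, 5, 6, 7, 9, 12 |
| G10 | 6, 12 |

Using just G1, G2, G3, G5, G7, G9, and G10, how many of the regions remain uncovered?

Union of G1, G2, G3, G5, G7, G9, G10 = {1, 2, 3, 4, 5, 6, 7, 8, 9, 10, 11, 12} — that's every region, so 0 are uncovered.

0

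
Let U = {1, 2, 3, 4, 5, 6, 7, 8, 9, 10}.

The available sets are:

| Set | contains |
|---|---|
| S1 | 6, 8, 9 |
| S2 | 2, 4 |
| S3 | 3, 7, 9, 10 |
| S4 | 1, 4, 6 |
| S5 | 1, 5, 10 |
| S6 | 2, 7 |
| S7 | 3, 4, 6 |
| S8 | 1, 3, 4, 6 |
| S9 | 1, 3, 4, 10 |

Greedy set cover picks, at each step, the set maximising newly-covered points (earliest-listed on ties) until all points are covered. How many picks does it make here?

5

Greedy: pick S3 (covers 4 new) → pick S4 (covers 3 new) → pick S1 (covers 1 new) → pick S2 (covers 1 new) → pick S5 (covers 1 new). Total picks: 5.
(The true minimum cover uses only 4 sets, so greedy is not optimal here.)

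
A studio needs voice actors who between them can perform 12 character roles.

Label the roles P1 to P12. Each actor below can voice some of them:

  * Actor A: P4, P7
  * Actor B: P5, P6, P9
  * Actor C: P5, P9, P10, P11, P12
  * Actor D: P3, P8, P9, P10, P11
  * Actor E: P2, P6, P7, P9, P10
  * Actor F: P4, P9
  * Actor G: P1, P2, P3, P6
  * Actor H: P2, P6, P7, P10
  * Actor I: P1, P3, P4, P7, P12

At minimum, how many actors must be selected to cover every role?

Take {B, D, H, I}. Their union is {P1, P2, P3, P4, P5, P6, P7, P8, P9, P10, P11, P12}, which is all 12 roles.
No 3 of the 9 actors cover everything (all 84 combinations miss at least one role), so 4 is optimal.

4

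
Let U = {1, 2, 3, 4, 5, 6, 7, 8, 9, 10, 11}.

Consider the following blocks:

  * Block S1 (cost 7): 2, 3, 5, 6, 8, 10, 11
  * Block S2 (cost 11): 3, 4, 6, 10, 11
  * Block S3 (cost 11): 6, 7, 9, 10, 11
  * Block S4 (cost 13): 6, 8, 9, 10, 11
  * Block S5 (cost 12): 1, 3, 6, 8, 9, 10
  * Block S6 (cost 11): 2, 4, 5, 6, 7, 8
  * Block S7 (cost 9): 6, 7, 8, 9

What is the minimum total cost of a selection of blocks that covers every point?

S1, S5, S6 together cover every point (S1 ∪ S5 ∪ S6 = {1, 2, 3, 4, 5, 6, 7, 8, 9, 10, 11}); total cost 7 + 12 + 11 = 30.
The greedy pick S1, S7, S2, S5 costs 39; no covering selection beats 30.

30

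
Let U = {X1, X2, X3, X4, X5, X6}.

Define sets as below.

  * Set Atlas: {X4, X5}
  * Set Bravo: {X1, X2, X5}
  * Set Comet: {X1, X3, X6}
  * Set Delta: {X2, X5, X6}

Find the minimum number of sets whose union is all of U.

3

Atlas and Comet and Delta together: Atlas ∪ Comet ∪ Delta = {X1, X2, X3, X4, X5, X6} — every element is covered.
Only Comet contains X3, so Comet is forced; the remaining 3 elements need at least 2 more sets (each remaining set adds at most 2) — so at least 3 sets are needed, and 3 is optimal.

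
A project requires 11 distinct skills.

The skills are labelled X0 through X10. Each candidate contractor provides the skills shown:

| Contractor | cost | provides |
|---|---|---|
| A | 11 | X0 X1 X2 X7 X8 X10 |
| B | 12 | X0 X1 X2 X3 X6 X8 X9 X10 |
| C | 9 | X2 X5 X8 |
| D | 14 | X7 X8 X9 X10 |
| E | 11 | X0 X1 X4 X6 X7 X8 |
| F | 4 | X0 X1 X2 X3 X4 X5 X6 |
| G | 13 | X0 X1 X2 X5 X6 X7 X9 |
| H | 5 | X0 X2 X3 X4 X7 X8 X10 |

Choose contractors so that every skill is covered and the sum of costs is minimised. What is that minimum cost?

18

D, F together cover every skill (D ∪ F = {X0, X1, X2, X3, X4, X5, X6, X7, X8, X9, X10}); total cost 14 + 4 = 18.
The greedy pick F, H, B costs 21; no covering selection beats 18.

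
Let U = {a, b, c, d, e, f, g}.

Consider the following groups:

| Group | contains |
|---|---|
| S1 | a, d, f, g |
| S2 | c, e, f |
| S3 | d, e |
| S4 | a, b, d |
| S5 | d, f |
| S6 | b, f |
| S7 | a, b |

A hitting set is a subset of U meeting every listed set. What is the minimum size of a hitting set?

The 3 elements {b, d, e} hit every group.
No choice of 2 elements meets every group, so 3 is the minimum.

3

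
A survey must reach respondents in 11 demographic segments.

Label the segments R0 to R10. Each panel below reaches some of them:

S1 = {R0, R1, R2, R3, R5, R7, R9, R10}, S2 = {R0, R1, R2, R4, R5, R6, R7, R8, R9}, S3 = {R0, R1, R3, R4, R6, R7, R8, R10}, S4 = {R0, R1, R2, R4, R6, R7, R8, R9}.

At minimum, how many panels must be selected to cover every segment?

S1 and S2 together: S1 ∪ S2 = {R0, R1, R2, R3, R4, R5, R6, R7, R8, R9, R10} — every segment is covered.
No single panel has all 11 segments (the largest, S2, has 9), so 2 is optimal.

2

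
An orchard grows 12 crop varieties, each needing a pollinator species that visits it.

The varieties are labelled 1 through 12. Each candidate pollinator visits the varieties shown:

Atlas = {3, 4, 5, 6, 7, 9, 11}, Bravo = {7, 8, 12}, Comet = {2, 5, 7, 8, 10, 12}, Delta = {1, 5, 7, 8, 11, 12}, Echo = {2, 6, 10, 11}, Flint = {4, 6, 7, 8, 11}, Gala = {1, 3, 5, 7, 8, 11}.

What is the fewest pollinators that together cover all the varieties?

3

Take {Atlas, Comet, Gala}. Their union is {1, 2, 3, 4, 5, 6, 7, 8, 9, 10, 11, 12}, which is all 12 varieties.
Only Atlas contains 9, so Atlas is forced; the remaining 5 varieties need at least 2 more pollinators (each remaining pollinator adds at most 4) — so at least 3 pollinators are needed, and 3 is optimal.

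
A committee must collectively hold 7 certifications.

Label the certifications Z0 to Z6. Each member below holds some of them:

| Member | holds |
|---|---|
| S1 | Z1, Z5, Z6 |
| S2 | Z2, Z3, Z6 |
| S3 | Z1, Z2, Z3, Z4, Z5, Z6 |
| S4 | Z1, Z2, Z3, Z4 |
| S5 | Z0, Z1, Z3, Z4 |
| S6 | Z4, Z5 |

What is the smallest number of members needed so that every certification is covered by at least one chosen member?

Take {S3, S5}. Their union is {Z0, Z1, Z2, Z3, Z4, Z5, Z6}, which is all 7 certifications.
No single member has all 7 certifications (the largest, S3, has 6), so 2 is optimal.

2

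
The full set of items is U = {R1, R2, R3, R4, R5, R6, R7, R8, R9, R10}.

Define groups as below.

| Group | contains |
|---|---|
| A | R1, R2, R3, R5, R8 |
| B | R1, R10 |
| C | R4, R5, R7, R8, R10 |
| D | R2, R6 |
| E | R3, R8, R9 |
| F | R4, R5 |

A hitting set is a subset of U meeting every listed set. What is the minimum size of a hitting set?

The 4 items {R2, R3, R5, R10} hit every group.
The groups B, D, E, F are pairwise disjoint, so any hitting set needs a separate item for each — at least 4. Hence 4 is optimal.

4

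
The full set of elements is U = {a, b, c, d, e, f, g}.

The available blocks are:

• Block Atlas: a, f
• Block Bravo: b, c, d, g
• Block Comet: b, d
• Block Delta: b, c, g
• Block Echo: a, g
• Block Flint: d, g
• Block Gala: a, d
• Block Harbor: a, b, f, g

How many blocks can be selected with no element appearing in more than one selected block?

Atlas, Flint are pairwise disjoint (Atlas={a,f}; Flint={d,g}).
Every remaining block overlaps one of these, and no 3 of the listed blocks are pairwise disjoint, so 2 is the maximum.

2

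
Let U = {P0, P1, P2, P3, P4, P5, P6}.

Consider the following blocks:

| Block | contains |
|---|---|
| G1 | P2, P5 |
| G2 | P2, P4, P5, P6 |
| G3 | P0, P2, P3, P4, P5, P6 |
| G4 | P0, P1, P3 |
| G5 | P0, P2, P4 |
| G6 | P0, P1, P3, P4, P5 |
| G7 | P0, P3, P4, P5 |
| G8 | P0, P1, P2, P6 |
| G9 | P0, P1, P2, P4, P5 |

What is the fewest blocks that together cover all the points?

2

G3 and G9 cover everything between them: the union {P0, P1, P2, P3, P4, P5, P6} is all of U.
No single block has all 7 points (the largest, G3, has 6), so 2 is optimal.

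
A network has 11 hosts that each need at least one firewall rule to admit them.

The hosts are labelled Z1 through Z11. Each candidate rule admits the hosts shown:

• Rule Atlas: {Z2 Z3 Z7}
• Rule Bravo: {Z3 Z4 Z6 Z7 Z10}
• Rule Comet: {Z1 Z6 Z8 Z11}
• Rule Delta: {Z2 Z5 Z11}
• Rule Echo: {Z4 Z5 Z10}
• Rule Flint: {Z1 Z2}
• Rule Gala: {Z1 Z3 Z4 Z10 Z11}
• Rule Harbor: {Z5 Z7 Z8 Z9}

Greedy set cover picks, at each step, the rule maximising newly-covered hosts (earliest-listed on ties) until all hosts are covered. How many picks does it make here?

4

Greedy: pick Bravo (covers 5 new) → pick Comet (covers 3 new) → pick Delta (covers 2 new) → pick Harbor (covers 1 new). Total picks: 4.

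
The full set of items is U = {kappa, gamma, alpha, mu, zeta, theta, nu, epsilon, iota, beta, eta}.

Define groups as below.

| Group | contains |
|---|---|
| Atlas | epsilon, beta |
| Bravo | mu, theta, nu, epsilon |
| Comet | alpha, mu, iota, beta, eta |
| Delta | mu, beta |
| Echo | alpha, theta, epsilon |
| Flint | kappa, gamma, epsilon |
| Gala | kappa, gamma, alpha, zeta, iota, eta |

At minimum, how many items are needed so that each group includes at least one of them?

The 3 items {gamma, mu, epsilon} hit every group.
No choice of 2 items meets every group, so 3 is the minimum.

3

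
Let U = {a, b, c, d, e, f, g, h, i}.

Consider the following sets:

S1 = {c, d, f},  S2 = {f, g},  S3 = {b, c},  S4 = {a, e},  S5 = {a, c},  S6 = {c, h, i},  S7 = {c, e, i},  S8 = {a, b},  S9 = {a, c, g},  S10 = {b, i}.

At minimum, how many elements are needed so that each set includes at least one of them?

4

Take T = {a, b, f, i}. Each listed set contains at least one of these, so T is a hitting set of size 4.
No choice of 3 elements meets every set, so 4 is the minimum.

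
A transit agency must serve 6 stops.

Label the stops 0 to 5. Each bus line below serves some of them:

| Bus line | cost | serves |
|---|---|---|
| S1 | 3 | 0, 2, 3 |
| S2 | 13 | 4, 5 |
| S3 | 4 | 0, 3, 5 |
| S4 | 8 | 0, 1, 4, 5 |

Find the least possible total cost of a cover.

S1, S4 together cover every stop (S1 ∪ S4 = {0, 1, 2, 3, 4, 5}); total cost 3 + 8 = 11.
No covering selection has total cost below 11.

11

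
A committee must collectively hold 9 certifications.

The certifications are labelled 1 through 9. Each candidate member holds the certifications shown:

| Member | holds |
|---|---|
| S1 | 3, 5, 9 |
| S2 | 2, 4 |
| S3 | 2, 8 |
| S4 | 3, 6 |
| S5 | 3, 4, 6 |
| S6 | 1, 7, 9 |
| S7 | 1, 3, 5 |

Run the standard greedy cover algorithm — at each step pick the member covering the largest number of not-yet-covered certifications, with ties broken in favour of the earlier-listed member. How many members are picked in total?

5

Greedy: pick S1 (covers 3 new) → pick S2 (covers 2 new) → pick S6 (covers 2 new) → pick S3 (covers 1 new) → pick S4 (covers 1 new). Total picks: 5.
(The true minimum cover uses only 4 members, so greedy is not optimal here.)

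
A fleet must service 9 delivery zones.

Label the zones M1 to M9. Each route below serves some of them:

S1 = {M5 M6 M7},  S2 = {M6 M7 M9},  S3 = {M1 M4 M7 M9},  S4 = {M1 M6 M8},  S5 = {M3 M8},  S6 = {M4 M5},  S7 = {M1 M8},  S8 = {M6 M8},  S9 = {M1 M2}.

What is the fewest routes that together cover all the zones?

4

S1 and S3 and S5 and S9 together: S1 ∪ S3 ∪ S5 ∪ S9 = {M1, M2, M3, M4, M5, M6, M7, M8, M9} — every zone is covered.
Only S9 contains M2, so S9 is forced; the remaining 7 zones need at least 3 more routes (each remaining route adds at most 3) — so at least 4 routes are needed, and 4 is optimal.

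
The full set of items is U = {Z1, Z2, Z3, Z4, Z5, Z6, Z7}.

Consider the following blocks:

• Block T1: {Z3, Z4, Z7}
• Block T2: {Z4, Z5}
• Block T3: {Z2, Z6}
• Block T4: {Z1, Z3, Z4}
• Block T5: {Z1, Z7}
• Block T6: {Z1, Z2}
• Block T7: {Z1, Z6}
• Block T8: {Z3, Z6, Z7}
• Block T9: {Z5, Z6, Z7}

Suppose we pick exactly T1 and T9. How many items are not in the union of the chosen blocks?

Union of T1, T9 = {Z3, Z4, Z5, Z6, Z7}.
Not covered: Z1, Z2 — 2 items.

2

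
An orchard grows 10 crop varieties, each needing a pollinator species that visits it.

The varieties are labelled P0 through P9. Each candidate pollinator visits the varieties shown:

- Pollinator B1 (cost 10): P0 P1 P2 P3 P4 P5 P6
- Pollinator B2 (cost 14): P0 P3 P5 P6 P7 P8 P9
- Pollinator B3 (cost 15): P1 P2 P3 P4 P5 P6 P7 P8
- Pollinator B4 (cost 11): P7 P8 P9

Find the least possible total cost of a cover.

B1, B4 together cover every variety (B1 ∪ B4 = {P0, P1, P2, P3, P4, P5, P6, P7, P8, P9}); total cost 10 + 11 = 21.
No covering selection has total cost below 21.

21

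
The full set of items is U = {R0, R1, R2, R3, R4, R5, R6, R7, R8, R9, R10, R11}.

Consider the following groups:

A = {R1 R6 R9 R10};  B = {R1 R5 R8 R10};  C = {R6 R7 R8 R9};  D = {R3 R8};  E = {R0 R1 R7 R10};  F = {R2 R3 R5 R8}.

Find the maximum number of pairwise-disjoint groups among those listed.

E, F are pairwise disjoint (E={R0,R1,R7,R10}; F={R2,R3,R5,R8}).
Every remaining group overlaps one of these, and no 3 of the listed groups are pairwise disjoint, so 2 is the maximum.

2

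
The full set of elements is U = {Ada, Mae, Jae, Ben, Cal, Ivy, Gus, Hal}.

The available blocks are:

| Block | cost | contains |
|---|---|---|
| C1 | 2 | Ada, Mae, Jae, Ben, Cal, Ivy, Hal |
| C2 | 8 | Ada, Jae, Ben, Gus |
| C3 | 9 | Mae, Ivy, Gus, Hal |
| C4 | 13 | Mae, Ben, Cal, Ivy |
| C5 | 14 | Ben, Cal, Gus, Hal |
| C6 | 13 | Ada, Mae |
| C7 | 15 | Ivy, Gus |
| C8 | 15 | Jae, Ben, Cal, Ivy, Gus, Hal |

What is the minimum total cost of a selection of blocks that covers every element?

C1, C2 together cover every element (C1 ∪ C2 = {Ada, Mae, Jae, Ben, Cal, Ivy, Gus, Hal}); total cost 2 + 8 = 10.
No covering selection has total cost below 10.

10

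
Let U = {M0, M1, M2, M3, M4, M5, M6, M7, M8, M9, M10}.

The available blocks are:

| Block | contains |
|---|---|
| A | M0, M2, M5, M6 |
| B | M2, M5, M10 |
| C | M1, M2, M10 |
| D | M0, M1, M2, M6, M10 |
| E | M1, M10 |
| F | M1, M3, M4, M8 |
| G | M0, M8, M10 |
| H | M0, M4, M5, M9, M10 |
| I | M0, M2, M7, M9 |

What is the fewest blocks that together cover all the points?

Take {A, E, F, I}. Their union is {M0, M1, M2, M3, M4, M5, M6, M7, M8, M9, M10}, which is all 11 points.
No 3 of the 9 blocks cover everything (all 84 combinations miss at least one point), so 4 is optimal.

4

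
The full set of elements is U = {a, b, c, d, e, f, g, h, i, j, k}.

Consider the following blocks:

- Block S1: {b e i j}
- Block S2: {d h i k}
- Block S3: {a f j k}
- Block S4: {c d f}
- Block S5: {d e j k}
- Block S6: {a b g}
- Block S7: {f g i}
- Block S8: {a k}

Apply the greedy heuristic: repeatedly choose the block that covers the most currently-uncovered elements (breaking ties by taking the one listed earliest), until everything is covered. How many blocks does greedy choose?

5

Greedy: pick S1 (covers 4 new) → pick S2 (covers 3 new) → pick S3 (covers 2 new) → pick S4 (covers 1 new) → pick S6 (covers 1 new). Total picks: 5.
(The true minimum cover uses only 4 blocks, so greedy is not optimal here.)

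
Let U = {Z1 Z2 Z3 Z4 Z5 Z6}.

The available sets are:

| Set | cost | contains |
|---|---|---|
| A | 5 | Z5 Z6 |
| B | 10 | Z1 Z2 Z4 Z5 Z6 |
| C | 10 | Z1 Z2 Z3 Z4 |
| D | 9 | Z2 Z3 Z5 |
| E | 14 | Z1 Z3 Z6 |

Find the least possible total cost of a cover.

A, C together cover every point (A ∪ C = {Z1, Z2, Z3, Z4, Z5, Z6}); total cost 5 + 10 = 15.
The greedy pick B, D costs 19; no covering selection beats 15.

15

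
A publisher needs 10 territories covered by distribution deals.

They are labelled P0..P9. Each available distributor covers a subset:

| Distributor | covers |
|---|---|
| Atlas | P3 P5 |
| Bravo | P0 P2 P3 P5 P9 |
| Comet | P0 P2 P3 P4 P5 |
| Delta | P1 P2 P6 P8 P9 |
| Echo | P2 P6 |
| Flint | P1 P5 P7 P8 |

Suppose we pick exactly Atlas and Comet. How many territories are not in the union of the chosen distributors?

5

Union of Atlas, Comet = {P0, P2, P3, P4, P5}.
Not covered: P1, P6, P7, P8, P9 — 5 territories.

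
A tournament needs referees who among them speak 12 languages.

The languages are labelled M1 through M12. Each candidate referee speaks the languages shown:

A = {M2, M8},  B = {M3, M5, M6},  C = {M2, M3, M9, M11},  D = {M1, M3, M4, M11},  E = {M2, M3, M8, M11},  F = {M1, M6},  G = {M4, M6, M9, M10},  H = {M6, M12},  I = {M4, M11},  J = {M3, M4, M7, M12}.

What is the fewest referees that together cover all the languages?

5

Take {B, E, F, G, J}. Their union is {M1, M2, M3, M4, M5, M6, M7, M8, M9, M10, M11, M12}, which is all 12 languages.
No 4 of the 10 referees cover everything (all 210 combinations miss at least one language), so 5 is optimal.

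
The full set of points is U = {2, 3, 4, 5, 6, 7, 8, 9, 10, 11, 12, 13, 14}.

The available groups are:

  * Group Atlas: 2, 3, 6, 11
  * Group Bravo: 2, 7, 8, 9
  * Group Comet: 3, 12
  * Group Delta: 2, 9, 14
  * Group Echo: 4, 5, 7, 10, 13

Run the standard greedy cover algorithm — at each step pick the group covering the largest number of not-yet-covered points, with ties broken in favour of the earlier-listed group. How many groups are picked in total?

5

Greedy: pick Echo (covers 5 new) → pick Atlas (covers 4 new) → pick Bravo (covers 2 new) → pick Comet (covers 1 new) → pick Delta (covers 1 new). Total picks: 5.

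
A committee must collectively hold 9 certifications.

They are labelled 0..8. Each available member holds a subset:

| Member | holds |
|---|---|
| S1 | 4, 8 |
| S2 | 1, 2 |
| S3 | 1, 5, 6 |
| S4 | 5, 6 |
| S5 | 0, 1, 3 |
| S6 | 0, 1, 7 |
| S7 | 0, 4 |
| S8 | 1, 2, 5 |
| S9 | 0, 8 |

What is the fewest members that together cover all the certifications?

S1 and S2 and S3 and S5 and S6 together: S1 ∪ S2 ∪ S3 ∪ S5 ∪ S6 = {0, 1, 2, 3, 4, 5, 6, 7, 8} — every certification is covered.
No 4 of the 9 members cover everything (all 126 combinations miss at least one certification), so 5 is optimal.

5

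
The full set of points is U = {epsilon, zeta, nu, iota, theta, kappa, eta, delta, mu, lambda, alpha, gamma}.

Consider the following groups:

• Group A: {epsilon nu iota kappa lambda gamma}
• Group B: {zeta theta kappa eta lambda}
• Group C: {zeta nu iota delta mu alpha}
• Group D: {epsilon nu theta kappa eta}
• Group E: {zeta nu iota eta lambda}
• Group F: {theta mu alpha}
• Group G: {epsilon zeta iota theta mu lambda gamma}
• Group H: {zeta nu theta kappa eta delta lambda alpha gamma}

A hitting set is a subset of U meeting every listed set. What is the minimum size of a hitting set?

2

The 2 points {nu, theta} hit every group.
The groups A, F are pairwise disjoint, so any hitting set needs a separate point for each — at least 2. Hence 2 is optimal.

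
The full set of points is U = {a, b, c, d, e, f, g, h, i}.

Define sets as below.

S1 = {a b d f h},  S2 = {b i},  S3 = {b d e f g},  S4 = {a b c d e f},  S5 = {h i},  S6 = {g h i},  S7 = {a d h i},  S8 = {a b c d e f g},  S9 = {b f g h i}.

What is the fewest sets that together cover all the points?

S6 and S8 cover everything between them: the union {a, b, c, d, e, f, g, h, i} is all of U.
No single set has all 9 points (the largest, S8, has 7), so 2 is optimal.

2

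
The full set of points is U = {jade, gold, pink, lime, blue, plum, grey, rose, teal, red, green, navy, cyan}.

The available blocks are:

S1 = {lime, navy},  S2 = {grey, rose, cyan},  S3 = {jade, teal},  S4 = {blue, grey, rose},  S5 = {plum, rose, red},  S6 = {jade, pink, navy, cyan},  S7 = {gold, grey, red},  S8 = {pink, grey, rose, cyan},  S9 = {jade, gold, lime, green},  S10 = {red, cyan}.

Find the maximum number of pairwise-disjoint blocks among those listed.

S1, S3, S4, S10 are pairwise disjoint (S1={lime,navy}; S3={jade,teal}; S4={blue,grey,rose}; S10={red,cyan}).
Every remaining block overlaps one of these, and no 5 of the listed blocks are pairwise disjoint, so 4 is the maximum.

4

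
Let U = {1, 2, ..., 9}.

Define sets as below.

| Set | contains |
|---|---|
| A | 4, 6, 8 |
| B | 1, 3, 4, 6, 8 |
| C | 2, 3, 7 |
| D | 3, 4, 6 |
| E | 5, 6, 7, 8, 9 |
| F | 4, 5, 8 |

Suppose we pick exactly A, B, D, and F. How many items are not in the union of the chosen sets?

Union of A, B, D, F = {1, 3, 4, 5, 6, 8}.
Not covered: 2, 7, 9 — 3 items.

3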